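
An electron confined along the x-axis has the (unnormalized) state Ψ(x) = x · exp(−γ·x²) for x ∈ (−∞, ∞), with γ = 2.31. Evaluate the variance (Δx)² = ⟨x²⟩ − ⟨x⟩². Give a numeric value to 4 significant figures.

Compute ⟨x⟩ and ⟨x²⟩ separately, then (Δx)² = ⟨x²⟩ − ⟨x⟩².
Expand each integrand as polynomial × e^(−2γx²) and use ∫x^(2j)·e^(−2γx²) dx = (2j−1)!!/(4γ)^j · √(π/(2γ)), odd powers → 0; here √(π/(2γ)) = 0.82462.
Normalization: ∫|Ψ|² dx = 0.089245.
⟨x⟩ = 0.0000 and ⟨x²⟩ = 0.32468.
(Δx)² = 0.32468 − (0.0000)² = 0.32468.

0.3247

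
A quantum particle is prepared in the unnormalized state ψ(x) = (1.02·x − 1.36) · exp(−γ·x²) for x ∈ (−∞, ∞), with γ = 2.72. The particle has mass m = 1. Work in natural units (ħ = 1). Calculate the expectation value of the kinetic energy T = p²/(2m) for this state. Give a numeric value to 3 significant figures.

T = −(ħ²/2m) d²/dx², so ⟨T⟩ = −(ħ²/2m) ∫ ψ*·ψ'' dx / ∫|ψ|² dx; with m = 1.
Expand each integrand as polynomial × e^(−2γx²) and use ∫x^(2j)·e^(−2γx²) dx = (2j−1)!!/(4γ)^j · √(π/(2γ)), odd powers → 0; here √(π/(2γ)) = 0.75993. Differentiate with the product rule, d/dx e^(−γx²) = −2γx·e^(−γx²).
State is unnormalized: ∫|ψ|² dx = 1.4782, and ∫ψ*·(−ħ²/2m · ψ'') dx = 2.2081, so ⟨T⟩ = 2.2081 / 1.4782.
⟨T⟩ = 1.4937.

1.49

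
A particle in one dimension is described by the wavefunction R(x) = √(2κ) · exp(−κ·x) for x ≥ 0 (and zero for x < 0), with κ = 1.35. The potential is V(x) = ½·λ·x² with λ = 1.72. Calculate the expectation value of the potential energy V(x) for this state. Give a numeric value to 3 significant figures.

⟨V⟩ = ∫ V(x)·|R|² dx.
Every integrand reduces to terms xʲ·e^(−2κx) on [0, ∞); use ∫₀^∞ xʲ·e^(−2κx) dx = j!/(2κ)^(j+1).
⟨V⟩ = 0.23594.

0.236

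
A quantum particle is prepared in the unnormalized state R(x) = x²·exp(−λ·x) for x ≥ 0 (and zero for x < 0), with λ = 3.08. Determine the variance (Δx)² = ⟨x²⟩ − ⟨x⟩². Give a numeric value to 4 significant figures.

0.1318

Compute ⟨x⟩ and ⟨x²⟩ separately, then (Δx)² = ⟨x²⟩ − ⟨x⟩².
Every integrand reduces to terms xʲ·e^(−2λx) on [0, ∞); use ∫₀^∞ xʲ·e^(−2λx) dx = j!/(2λ)^(j+1).
Normalization: ∫|R|² dx = 0.0027059.
⟨x⟩ = 0.81169 and ⟨x²⟩ = 0.79061.
(Δx)² = 0.79061 − (0.81169)² = 0.13177.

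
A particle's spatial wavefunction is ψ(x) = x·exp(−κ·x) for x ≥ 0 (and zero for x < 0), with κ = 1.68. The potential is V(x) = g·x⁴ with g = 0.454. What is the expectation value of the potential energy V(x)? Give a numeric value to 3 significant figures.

⟨V⟩ = ∫ V(x)·|ψ|² dx / ∫|ψ|² dx.
Every integrand reduces to terms xʲ·e^(−2κx) on [0, ∞); use ∫₀^∞ xʲ·e^(−2κx) dx = j!/(2κ)^(j+1).
State is unnormalized: ∫|ψ|² dx = 0.052724, and ∫ψ*·V(x)·ψ dx = 0.067610, so ⟨V⟩ = 0.067610 / 0.052724.
⟨V⟩ = 1.2823.

1.28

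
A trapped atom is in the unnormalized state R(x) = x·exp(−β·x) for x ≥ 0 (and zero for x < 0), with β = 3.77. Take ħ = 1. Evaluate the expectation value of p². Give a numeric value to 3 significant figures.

p² R = −ħ² d²R/dx²; ⟨p²⟩ = −ħ² ∫ R*·R'' dx / ∫|R|² dx.
Differentiate x·exp(−β·x) with the product rule; every integrand then reduces to terms xʲ·e^(−2βx) on [0, ∞), with ∫₀^∞ xʲ·e^(−2βx) dx = j!/(2β)^(j+1).
State is unnormalized: ∫|R|² dx = 0.0046657, and ∫R*·(−ħ² R'') dx = 0.066313, so ⟨p²⟩ = 0.066313 / 0.0046657.
⟨p²⟩ = 14.213.

14.2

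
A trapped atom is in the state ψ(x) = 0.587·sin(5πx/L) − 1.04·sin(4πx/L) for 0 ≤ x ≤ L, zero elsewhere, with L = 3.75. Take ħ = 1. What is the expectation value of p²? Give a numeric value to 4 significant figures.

12.76

p² ψ = −ħ² d²ψ/dx²; ⟨p²⟩ = −ħ² ∫ ψ*·ψ'' dx / ∫|ψ|² dx.
d²/dx² sin(jπx/L) = −(jπ/L)²·sin(jπx/L); on 0 ≤ x ≤ L, ∫sin²(jπx/L) dx = L/2 and ∫sin(jπx/L)·sin(lπx/L) dx = 0 for j ≠ l, so only diagonal terms survive in ∫|ψ|² and ∫ψ·ψ″; ∫ψ·ψ′ dx = [ψ²/2] between the walls = 0.
State is unnormalized: ∫|ψ|² dx = 2.6741, and ∫ψ*·(−ħ² ψ'') dx = 34.109, so ⟨p²⟩ = 34.109 / 2.6741.
⟨p²⟩ = 12.756.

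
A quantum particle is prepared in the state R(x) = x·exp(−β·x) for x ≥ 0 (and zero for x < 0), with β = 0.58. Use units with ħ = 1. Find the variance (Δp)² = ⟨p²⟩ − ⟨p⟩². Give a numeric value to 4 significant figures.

Compute ⟨p⟩ and ⟨p²⟩ separately; (Δp)² = ⟨p²⟩ − ⟨p⟩².
Differentiate x·exp(−β·x) with the product rule; every integrand then reduces to terms xʲ·e^(−2βx) on [0, ∞), with ∫₀^∞ xʲ·e^(−2βx) dx = j!/(2β)^(j+1).
Normalization: ∫|R|² dx = 1.2813.
⟨p⟩ = 0.0000 and ⟨p²⟩ = 0.33640.
(Δp)² = 0.33640 − (0.0000)² = 0.33640.

0.3364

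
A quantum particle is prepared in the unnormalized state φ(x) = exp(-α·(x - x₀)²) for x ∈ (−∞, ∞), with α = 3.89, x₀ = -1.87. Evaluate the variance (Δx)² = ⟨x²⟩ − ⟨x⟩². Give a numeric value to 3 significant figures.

Compute ⟨x⟩ and ⟨x²⟩ separately, then (Δx)² = ⟨x²⟩ − ⟨x⟩².
Gaussian moments (u = x − x₀): ∫u^(2j)·e^(−2αu²) du = (2j−1)!!/(4α)^j · √(π/(2α)), odd powers integrate to 0; here √(π/(2α)) = 0.63546.
Normalization: ∫|φ|² dx = 0.63546.
⟨x⟩ = -1.8700 and ⟨x²⟩ = 3.5612.
(Δx)² = 3.5612 − (-1.8700)² = 0.064267.

0.0643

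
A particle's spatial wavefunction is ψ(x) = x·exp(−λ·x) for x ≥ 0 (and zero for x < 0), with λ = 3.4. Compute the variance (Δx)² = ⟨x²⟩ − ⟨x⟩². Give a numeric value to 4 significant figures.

0.06488

Compute ⟨x⟩ and ⟨x²⟩ separately, then (Δx)² = ⟨x²⟩ − ⟨x⟩².
Every integrand reduces to terms xʲ·e^(−2λx) on [0, ∞); use ∫₀^∞ xʲ·e^(−2λx) dx = j!/(2λ)^(j+1).
Normalization: ∫|ψ|² dx = 0.0063607.
⟨x⟩ = 0.44118 and ⟨x²⟩ = 0.25952.
(Δx)² = 0.25952 − (0.44118)² = 0.064879.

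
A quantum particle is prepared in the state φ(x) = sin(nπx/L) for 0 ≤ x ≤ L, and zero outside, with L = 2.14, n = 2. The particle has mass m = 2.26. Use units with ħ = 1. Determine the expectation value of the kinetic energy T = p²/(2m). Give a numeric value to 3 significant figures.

T = −(ħ²/2m) d²/dx², so ⟨T⟩ = −(ħ²/2m) ∫ φ*·φ'' dx / ∫|φ|² dx; with m = 2.26.
d/dx sin(nπx/L) = (nπ/L)·cos(nπx/L) and d²/dx² sin(nπx/L) = −(nπ/L)²·sin(nπx/L); on 0 ≤ x ≤ L, ∫sin²(nπx/L) dx = L/2 and ∫sin(nπx/L)·cos(nπx/L) dx = 0.
State is unnormalized: ∫|φ|² dx = 1.0700, and ∫φ*·(−ħ²/2m · φ'') dx = 2.0407, so ⟨T⟩ = 2.0407 / 1.0700.
⟨T⟩ = 1.9072.

1.91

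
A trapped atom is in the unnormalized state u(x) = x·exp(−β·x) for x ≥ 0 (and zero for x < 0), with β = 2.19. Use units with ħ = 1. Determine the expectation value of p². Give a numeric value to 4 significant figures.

4.796

p² u = −ħ² d²u/dx²; ⟨p²⟩ = −ħ² ∫ u*·u'' dx / ∫|u|² dx.
Differentiate x·exp(−β·x) with the product rule; every integrand then reduces to terms xʲ·e^(−2βx) on [0, ∞), with ∫₀^∞ xʲ·e^(−2βx) dx = j!/(2β)^(j+1).
State is unnormalized: ∫|u|² dx = 0.023802, and ∫u*·(−ħ² u'') dx = 0.11416, so ⟨p²⟩ = 0.11416 / 0.023802.
⟨p²⟩ = 4.7961.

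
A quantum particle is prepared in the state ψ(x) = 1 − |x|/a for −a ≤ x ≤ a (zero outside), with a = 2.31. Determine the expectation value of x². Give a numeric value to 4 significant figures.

⟨x²⟩ = ∫ x²·|ψ|² dx / ∫|ψ|² dx (integrals over the domain).
ψ is even, so ∫ over [−a, a] = 2∫₀ᵃ with ψ = 1 − x/a there: ∫₀ᵃ (1 − x/a)² dx = a/3, ∫₀ᵃ x²(1 − x/a)² dx = a³/30, ∫₀ᵃ x⁴(1 − x/a)² dx = a⁵/105.
State is unnormalized: ∫|ψ|² dx = 1.5400, and ∫ψ*·x²·ψ dx = 0.82176, so ⟨x²⟩ = 0.82176 / 1.5400.
⟨x²⟩ = 0.53361.

0.5336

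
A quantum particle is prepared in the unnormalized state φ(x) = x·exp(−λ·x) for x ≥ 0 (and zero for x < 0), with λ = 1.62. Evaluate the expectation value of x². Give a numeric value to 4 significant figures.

1.143

⟨x²⟩ = ∫ x²·|φ|² dx / ∫|φ|² dx (integrals over the domain).
Every integrand reduces to terms xʲ·e^(−2λx) on [0, ∞); use ∫₀^∞ xʲ·e^(−2λx) dx = j!/(2λ)^(j+1).
State is unnormalized: ∫|φ|² dx = 0.058802, and ∫φ*·x²·φ dx = 0.067218, so ⟨x²⟩ = 0.067218 / 0.058802.
⟨x²⟩ = 1.1431.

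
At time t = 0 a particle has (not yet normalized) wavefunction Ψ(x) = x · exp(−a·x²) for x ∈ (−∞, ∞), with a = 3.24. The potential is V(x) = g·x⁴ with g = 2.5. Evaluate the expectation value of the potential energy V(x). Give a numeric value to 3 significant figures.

0.223

⟨V⟩ = ∫ V(x)·|Ψ|² dx / ∫|Ψ|² dx.
Expand each integrand as polynomial × e^(−2ax²) and use ∫x^(2j)·e^(−2ax²) dx = (2j−1)!!/(4a)^j · √(π/(2a)), odd powers → 0; here √(π/(2a)) = 0.69629.
State is unnormalized: ∫|Ψ|² dx = 0.053726, and ∫Ψ*·V(x)·Ψ dx = 0.011995, so ⟨V⟩ = 0.011995 / 0.053726.
⟨V⟩ = 0.22327.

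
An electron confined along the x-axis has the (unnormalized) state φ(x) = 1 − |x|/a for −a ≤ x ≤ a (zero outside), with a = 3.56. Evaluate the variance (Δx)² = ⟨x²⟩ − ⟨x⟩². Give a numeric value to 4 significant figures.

1.267

Compute ⟨x⟩ and ⟨x²⟩ separately, then (Δx)² = ⟨x²⟩ − ⟨x⟩².
φ is even, so ∫ over [−a, a] = 2∫₀ᵃ with φ = 1 − x/a there: ∫₀ᵃ (1 − x/a)² dx = a/3, ∫₀ᵃ x²(1 − x/a)² dx = a³/30, ∫₀ᵃ x⁴(1 − x/a)² dx = a⁵/105.
Normalization: ∫|φ|² dx = 2.3733.
⟨x⟩ = 0.0000 and ⟨x²⟩ = 1.2674.
(Δx)² = 1.2674 − (0.0000)² = 1.2674.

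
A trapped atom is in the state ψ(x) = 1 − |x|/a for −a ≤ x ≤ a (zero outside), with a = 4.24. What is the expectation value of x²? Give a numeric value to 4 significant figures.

1.798

⟨x²⟩ = ∫ x²·|ψ|² dx / ∫|ψ|² dx (integrals over the domain).
ψ is even, so ∫ over [−a, a] = 2∫₀ᵃ with ψ = 1 − x/a there: ∫₀ᵃ (1 − x/a)² dx = a/3, ∫₀ᵃ x²(1 − x/a)² dx = a³/30, ∫₀ᵃ x⁴(1 − x/a)² dx = a⁵/105.
State is unnormalized: ∫|ψ|² dx = 2.8267, and ∫ψ*·x²·ψ dx = 5.0817, so ⟨x²⟩ = 5.0817 / 2.8267.
⟨x²⟩ = 1.7978.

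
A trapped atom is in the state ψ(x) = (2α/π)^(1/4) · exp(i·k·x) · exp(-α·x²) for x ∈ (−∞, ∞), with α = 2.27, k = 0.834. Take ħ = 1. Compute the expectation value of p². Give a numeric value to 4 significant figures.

2.966

p² ψ = −ħ² d²ψ/dx²; ⟨p²⟩ = −ħ² ∫ ψ*·ψ'' dx.
Gaussian moments: ∫x^(2j)·e^(−2αx²) dx = (2j−1)!!/(4α)^j · √(π/(2α)), odd powers integrate to 0; here √(π/(2α)) = 0.83185. Derivatives: ψ′ = (ik − 2αx)·ψ, ψ″ = ((ik − 2αx)² − 2α)·ψ; the odd-in-x pieces drop out.
⟨p²⟩ = 2.9656.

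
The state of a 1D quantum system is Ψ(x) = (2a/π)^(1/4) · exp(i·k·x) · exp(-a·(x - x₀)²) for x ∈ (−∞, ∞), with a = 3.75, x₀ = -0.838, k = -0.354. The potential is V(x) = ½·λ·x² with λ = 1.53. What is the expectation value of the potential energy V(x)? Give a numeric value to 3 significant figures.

0.588

⟨V⟩ = ∫ V(x)·|Ψ|² dx.
Gaussian moments (u = x − x₀): ∫u^(2j)·e^(−2au²) du = (2j−1)!!/(4a)^j · √(π/(2a)), odd powers integrate to 0; here √(π/(2a)) = 0.64721.
⟨V⟩ = 0.58822.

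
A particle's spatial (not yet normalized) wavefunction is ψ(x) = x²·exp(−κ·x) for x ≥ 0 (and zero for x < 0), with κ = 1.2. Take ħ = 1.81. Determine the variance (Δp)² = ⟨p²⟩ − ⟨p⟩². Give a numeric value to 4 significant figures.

1.573

Compute ⟨p⟩ and ⟨p²⟩ separately; (Δp)² = ⟨p²⟩ − ⟨p⟩².
Differentiate x²·exp(−κ·x) with the product rule; every integrand then reduces to terms xʲ·e^(−2κx) on [0, ∞), with ∫₀^∞ xʲ·e^(−2κx) dx = j!/(2κ)^(j+1).
Normalization: ∫|ψ|² dx = 0.30141.
⟨p⟩ = 0.0000 and ⟨p²⟩ = 1.5725.
(Δp)² = 1.5725 − (0.0000)² = 1.5725.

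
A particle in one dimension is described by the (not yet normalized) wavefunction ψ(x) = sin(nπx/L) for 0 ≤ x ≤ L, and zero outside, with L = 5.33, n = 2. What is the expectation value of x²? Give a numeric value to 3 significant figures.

9.11

⟨x²⟩ = ∫ x²·|ψ|² dx / ∫|ψ|² dx (integrals over the domain).
With sin²θ = (1 − cos2θ)/2 on 0 ≤ x ≤ L: ∫sin²(nπx/L) dx = L/2, ∫x·sin²(nπx/L) dx = L²/4, ∫x²·sin²(nπx/L) dx = L³·(1/6 − 1/(4n²π²)); higher powers xᵏ the same way, integrating xᵏ·cos(2nπx/L) by parts.
State is unnormalized: ∫|ψ|² dx = 2.6650, and ∫ψ*·x²·ψ dx = 24.278, so ⟨x²⟩ = 24.278 / 2.6650.
⟨x²⟩ = 9.1098.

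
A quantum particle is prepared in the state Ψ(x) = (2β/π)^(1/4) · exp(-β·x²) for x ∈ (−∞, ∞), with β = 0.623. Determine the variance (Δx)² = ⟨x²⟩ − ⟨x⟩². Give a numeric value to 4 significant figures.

0.4013

Compute ⟨x⟩ and ⟨x²⟩ separately, then (Δx)² = ⟨x²⟩ − ⟨x⟩².
Gaussian moments: ∫x^(2j)·e^(−2βx²) dx = (2j−1)!!/(4β)^j · √(π/(2β)), odd powers integrate to 0; here √(π/(2β)) = 1.5879.
⟨x⟩ = 0.0000 and ⟨x²⟩ = 0.40128.
(Δx)² = 0.40128 − (0.0000)² = 0.40128.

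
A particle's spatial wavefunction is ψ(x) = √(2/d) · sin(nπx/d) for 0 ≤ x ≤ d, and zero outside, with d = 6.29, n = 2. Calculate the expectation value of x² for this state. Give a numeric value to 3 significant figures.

⟨x²⟩ = ∫ x²·|ψ|² dx (integrals over the domain).
With sin²θ = (1 − cos2θ)/2 on 0 ≤ x ≤ d: ∫sin²(nπx/d) dx = d/2, ∫x·sin²(nπx/d) dx = d²/4, ∫x²·sin²(nπx/d) dx = d³·(1/6 − 1/(4n²π²)); higher powers xᵏ the same way, integrating xᵏ·cos(2nπx/d) by parts.
⟨x²⟩ = 12.687.

12.7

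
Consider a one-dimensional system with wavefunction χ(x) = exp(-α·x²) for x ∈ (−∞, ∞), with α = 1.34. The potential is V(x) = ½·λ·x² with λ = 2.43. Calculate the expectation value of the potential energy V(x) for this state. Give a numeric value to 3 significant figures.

⟨V⟩ = ∫ V(x)·|χ|² dx / ∫|χ|² dx.
Gaussian moments: ∫x^(2j)·e^(−2αx²) dx = (2j−1)!!/(4α)^j · √(π/(2α)), odd powers integrate to 0; here √(π/(2α)) = 1.0827.
State is unnormalized: ∫|χ|² dx = 1.0827, and ∫χ*·V(x)·χ dx = 0.24543, so ⟨V⟩ = 0.24543 / 1.0827.
⟨V⟩ = 0.22668.

0.227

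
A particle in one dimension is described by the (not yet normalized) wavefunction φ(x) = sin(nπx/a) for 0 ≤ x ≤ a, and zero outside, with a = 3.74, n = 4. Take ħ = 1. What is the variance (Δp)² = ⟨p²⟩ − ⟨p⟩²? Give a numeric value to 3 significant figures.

Compute ⟨p⟩ and ⟨p²⟩ separately; (Δp)² = ⟨p²⟩ − ⟨p⟩².
d/dx sin(nπx/a) = (nπ/a)·cos(nπx/a) and d²/dx² sin(nπx/a) = −(nπ/a)²·sin(nπx/a); on 0 ≤ x ≤ a, ∫sin²(nπx/a) dx = a/2 and ∫sin(nπx/a)·cos(nπx/a) dx = 0.
Normalization: ∫|φ|² dx = 1.8700.
⟨p⟩ = 0.0000 and ⟨p²⟩ = 11.290.
(Δp)² = 11.290 − (0.0000)² = 11.290.

11.3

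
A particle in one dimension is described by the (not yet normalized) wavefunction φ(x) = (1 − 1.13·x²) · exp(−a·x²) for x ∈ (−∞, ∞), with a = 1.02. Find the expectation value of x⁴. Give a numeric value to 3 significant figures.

0.244

⟨x⁴⟩ = ∫ x⁴·|φ|² dx / ∫|φ|² dx (integrals over the domain).
Expand each integrand as polynomial × e^(−2ax²) and use ∫x^(2j)·e^(−2ax²) dx = (2j−1)!!/(4a)^j · √(π/(2a)), odd powers → 0; here √(π/(2a)) = 1.2410.
State is unnormalized: ∫|φ|² dx = 0.83914, and ∫φ*·x⁴·φ dx = 0.20467, so ⟨x⁴⟩ = 0.20467 / 0.83914.
⟨x⁴⟩ = 0.24390.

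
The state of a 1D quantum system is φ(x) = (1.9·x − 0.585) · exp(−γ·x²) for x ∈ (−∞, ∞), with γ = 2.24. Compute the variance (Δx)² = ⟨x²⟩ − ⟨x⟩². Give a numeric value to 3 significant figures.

0.121

Compute ⟨x⟩ and ⟨x²⟩ separately, then (Δx)² = ⟨x²⟩ − ⟨x⟩².
Expand each integrand as polynomial × e^(−2γx²) and use ∫x^(2j)·e^(−2γx²) dx = (2j−1)!!/(4γ)^j · √(π/(2γ)), odd powers → 0; here √(π/(2γ)) = 0.83741.
Normalization: ∫|φ|² dx = 0.62397.
⟨x⟩ = -0.33297 and ⟨x²⟩ = 0.23230.
(Δx)² = 0.23230 − (-0.33297)² = 0.12144.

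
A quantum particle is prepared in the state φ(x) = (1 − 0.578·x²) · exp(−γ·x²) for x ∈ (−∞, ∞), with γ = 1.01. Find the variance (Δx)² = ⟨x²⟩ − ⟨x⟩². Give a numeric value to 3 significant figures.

0.143

Compute ⟨x⟩ and ⟨x²⟩ separately, then (Δx)² = ⟨x²⟩ − ⟨x⟩².
Expand each integrand as polynomial × e^(−2γx²) and use ∫x^(2j)·e^(−2γx²) dx = (2j−1)!!/(4γ)^j · √(π/(2γ)), odd powers → 0; here √(π/(2γ)) = 1.2471.
Normalization: ∫|φ|² dx = 0.96683.
⟨x⟩ = 0.0000 and ⟨x²⟩ = 0.14323.
(Δx)² = 0.14323 − (0.0000)² = 0.14323.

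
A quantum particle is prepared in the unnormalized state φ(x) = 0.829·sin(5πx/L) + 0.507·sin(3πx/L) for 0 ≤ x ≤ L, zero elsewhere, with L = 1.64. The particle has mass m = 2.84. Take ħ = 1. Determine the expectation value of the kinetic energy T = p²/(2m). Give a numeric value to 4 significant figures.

13.34

T = −(ħ²/2m) d²/dx², so ⟨T⟩ = −(ħ²/2m) ∫ φ*·φ'' dx / ∫|φ|² dx; with m = 2.84.
d²/dx² sin(jπx/L) = −(jπ/L)²·sin(jπx/L); on 0 ≤ x ≤ L, ∫sin²(jπx/L) dx = L/2 and ∫sin(jπx/L)·sin(lπx/L) dx = 0 for j ≠ l, so only diagonal terms survive in ∫|φ|² and ∫φ·φ″; ∫φ·φ′ dx = [φ²/2] between the walls = 0.
State is unnormalized: ∫|φ|² dx = 0.77432, and ∫φ*·(−ħ²/2m · φ'') dx = 10.327, so ⟨T⟩ = 10.327 / 0.77432.
⟨T⟩ = 13.337.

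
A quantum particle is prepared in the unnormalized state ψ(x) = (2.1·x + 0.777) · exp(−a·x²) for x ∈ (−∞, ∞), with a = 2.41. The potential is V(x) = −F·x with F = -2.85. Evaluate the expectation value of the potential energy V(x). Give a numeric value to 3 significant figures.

0.909

⟨V⟩ = ∫ V(x)·|ψ|² dx / ∫|ψ|² dx.
Expand each integrand as polynomial × e^(−2ax²) and use ∫x^(2j)·e^(−2ax²) dx = (2j−1)!!/(4a)^j · √(π/(2a)), odd powers → 0; here √(π/(2a)) = 0.80733.
State is unnormalized: ∫|ψ|² dx = 0.85674, and ∫ψ*·V(x)·ψ dx = 0.77891, so ⟨V⟩ = 0.77891 / 0.85674.
⟨V⟩ = 0.90916.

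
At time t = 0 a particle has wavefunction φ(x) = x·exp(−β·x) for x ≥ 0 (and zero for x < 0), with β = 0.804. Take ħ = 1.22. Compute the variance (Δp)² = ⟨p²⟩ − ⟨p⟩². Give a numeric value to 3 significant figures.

0.962

Compute ⟨p⟩ and ⟨p²⟩ separately; (Δp)² = ⟨p²⟩ − ⟨p⟩².
Differentiate x·exp(−β·x) with the product rule; every integrand then reduces to terms xʲ·e^(−2βx) on [0, ∞), with ∫₀^∞ xʲ·e^(−2βx) dx = j!/(2β)^(j+1).
Normalization: ∫|φ|² dx = 0.48103.
⟨p⟩ = 0.0000 and ⟨p²⟩ = 0.96213.
(Δp)² = 0.96213 − (0.0000)² = 0.96213.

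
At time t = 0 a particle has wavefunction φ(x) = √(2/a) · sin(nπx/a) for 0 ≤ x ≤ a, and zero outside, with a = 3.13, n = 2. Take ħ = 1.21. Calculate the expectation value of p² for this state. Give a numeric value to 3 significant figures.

p² φ = −ħ² d²φ/dx²; ⟨p²⟩ = −ħ² ∫ φ*·φ'' dx.
d/dx sin(nπx/a) = (nπ/a)·cos(nπx/a) and d²/dx² sin(nπx/a) = −(nπ/a)²·sin(nπx/a); on 0 ≤ x ≤ a, ∫sin²(nπx/a) dx = a/2 and ∫sin(nπx/a)·cos(nπx/a) dx = 0.
⟨p²⟩ = 5.8999.

5.90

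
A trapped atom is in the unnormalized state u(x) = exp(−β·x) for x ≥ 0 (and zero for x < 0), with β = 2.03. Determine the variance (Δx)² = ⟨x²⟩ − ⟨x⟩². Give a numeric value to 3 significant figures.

Compute ⟨x⟩ and ⟨x²⟩ separately, then (Δx)² = ⟨x²⟩ − ⟨x⟩².
Every integrand reduces to terms xʲ·e^(−2βx) on [0, ∞); use ∫₀^∞ xʲ·e^(−2βx) dx = j!/(2β)^(j+1).
Normalization: ∫|u|² dx = 0.24631.
⟨x⟩ = 0.24631 and ⟨x²⟩ = 0.12133.
(Δx)² = 0.12133 − (0.24631)² = 0.060666.

0.0607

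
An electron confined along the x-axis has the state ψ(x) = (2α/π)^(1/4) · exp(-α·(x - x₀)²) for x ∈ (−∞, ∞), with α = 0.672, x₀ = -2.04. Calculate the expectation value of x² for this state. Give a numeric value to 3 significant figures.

4.53

⟨x²⟩ = ∫ x²·|ψ|² dx (integrals over the domain).
Gaussian moments (u = x − x₀): ∫u^(2j)·e^(−2αu²) du = (2j−1)!!/(4α)^j · √(π/(2α)), odd powers integrate to 0; here √(π/(2α)) = 1.5289.
⟨x²⟩ = 4.5336.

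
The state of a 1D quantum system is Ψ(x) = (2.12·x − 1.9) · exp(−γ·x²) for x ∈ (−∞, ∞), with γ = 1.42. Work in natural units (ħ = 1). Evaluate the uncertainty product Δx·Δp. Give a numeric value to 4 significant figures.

Δx = √(⟨x²⟩−⟨x⟩²), Δp = √(⟨p²⟩−⟨p⟩²).
Expand each integrand as polynomial × e^(−2γx²) and use ∫x^(2j)·e^(−2γx²) dx = (2j−1)!!/(4γ)^j · √(π/(2γ)), odd powers → 0; here √(π/(2γ)) = 1.0518. Differentiate with the product rule, d/dx e^(−γx²) = −2γx·e^(−γx²).
Normalization: ∫|Ψ|² dx = 4.6291.
⟨x⟩ = -0.32225, ⟨x²⟩ = 0.23936 ⇒ Δx = 0.36812.
⟨p⟩ = 0.0000, ⟨p²⟩ = 1.9306 ⇒ Δp = 1.3895.
Δx·Δp = 0.51149.

0.5115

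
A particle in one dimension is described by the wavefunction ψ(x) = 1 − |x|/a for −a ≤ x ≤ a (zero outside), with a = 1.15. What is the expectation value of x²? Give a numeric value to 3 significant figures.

0.132

⟨x²⟩ = ∫ x²·|ψ|² dx / ∫|ψ|² dx (integrals over the domain).
ψ is even, so ∫ over [−a, a] = 2∫₀ᵃ with ψ = 1 − x/a there: ∫₀ᵃ (1 − x/a)² dx = a/3, ∫₀ᵃ x²(1 − x/a)² dx = a³/30, ∫₀ᵃ x⁴(1 − x/a)² dx = a⁵/105.
State is unnormalized: ∫|ψ|² dx = 0.76667, and ∫ψ*·x²·ψ dx = 0.10139, so ⟨x²⟩ = 0.10139 / 0.76667.
⟨x²⟩ = 0.13225.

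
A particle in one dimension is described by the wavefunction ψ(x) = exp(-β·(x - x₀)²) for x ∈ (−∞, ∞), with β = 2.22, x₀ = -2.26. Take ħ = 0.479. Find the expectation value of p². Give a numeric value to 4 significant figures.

0.5094

p² ψ = −ħ² d²ψ/dx²; ⟨p²⟩ = −ħ² ∫ ψ*·ψ'' dx / ∫|ψ|² dx.
Gaussian moments (u = x − x₀): ∫u^(2j)·e^(−2βu²) du = (2j−1)!!/(4β)^j · √(π/(2β)), odd powers integrate to 0; here √(π/(2β)) = 0.84117. Derivatives: d/dx e^(−βu²) = −2βu·e^(−βu²), d²/dx² e^(−βu²) = (4β²u² − 2β)·e^(−βu²).
State is unnormalized: ∫|ψ|² dx = 0.84117, and ∫ψ*·(−ħ² ψ'') dx = 0.42846, so ⟨p²⟩ = 0.42846 / 0.84117.
⟨p²⟩ = 0.50936.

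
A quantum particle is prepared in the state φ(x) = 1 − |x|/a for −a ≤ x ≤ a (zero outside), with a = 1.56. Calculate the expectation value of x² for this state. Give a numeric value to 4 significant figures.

0.2434

⟨x²⟩ = ∫ x²·|φ|² dx / ∫|φ|² dx (integrals over the domain).
φ is even, so ∫ over [−a, a] = 2∫₀ᵃ with φ = 1 − x/a there: ∫₀ᵃ (1 − x/a)² dx = a/3, ∫₀ᵃ x²(1 − x/a)² dx = a³/30, ∫₀ᵃ x⁴(1 − x/a)² dx = a⁵/105.
State is unnormalized: ∫|φ|² dx = 1.0400, and ∫φ*·x²·φ dx = 0.25309, so ⟨x²⟩ = 0.25309 / 1.0400.
⟨x²⟩ = 0.24336.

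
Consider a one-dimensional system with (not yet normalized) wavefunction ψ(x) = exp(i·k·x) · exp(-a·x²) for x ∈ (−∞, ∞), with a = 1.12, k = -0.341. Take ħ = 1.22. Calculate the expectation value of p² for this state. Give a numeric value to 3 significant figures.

p² ψ = −ħ² d²ψ/dx²; ⟨p²⟩ = −ħ² ∫ ψ*·ψ'' dx / ∫|ψ|² dx.
Gaussian moments: ∫x^(2j)·e^(−2ax²) dx = (2j−1)!!/(4a)^j · √(π/(2a)), odd powers integrate to 0; here √(π/(2a)) = 1.1843. Derivatives: ψ′ = (ik − 2ax)·ψ, ψ″ = ((ik − 2ax)² − 2a)·ψ; the odd-in-x pieces drop out.
State is unnormalized: ∫|ψ|² dx = 1.1843, and ∫ψ*·(−ħ² ψ'') dx = 2.1792, so ⟨p²⟩ = 2.1792 / 1.1843.
⟨p²⟩ = 1.8401.

1.84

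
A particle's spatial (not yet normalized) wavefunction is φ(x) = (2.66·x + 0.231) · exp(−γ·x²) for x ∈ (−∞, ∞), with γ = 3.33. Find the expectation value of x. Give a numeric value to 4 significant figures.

⟨x⟩ = ∫ x·|φ|² dx / ∫|φ|² dx (integrals over the domain).
Expand each integrand as polynomial × e^(−2γx²) and use ∫x^(2j)·e^(−2γx²) dx = (2j−1)!!/(4γ)^j · √(π/(2γ)), odd powers → 0; here √(π/(2γ)) = 0.68681.
State is unnormalized: ∫|φ|² dx = 0.40148, and ∫φ*·x·φ dx = 0.063366, so ⟨x⟩ = 0.063366 / 0.40148.
⟨x⟩ = 0.15783.

0.1578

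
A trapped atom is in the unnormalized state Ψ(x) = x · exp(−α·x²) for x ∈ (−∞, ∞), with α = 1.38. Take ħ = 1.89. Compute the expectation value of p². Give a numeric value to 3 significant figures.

14.8

p² Ψ = −ħ² d²Ψ/dx²; ⟨p²⟩ = −ħ² ∫ Ψ*·Ψ'' dx / ∫|Ψ|² dx.
Expand each integrand as polynomial × e^(−2αx²) and use ∫x^(2j)·e^(−2αx²) dx = (2j−1)!!/(4α)^j · √(π/(2α)), odd powers → 0; here √(π/(2α)) = 1.0669. Differentiate with the product rule, d/dx e^(−αx²) = −2αx·e^(−αx²).
State is unnormalized: ∫|Ψ|² dx = 0.19328, and ∫Ψ*·(−ħ² Ψ'') dx = 2.8583, so ⟨p²⟩ = 2.8583 / 0.19328.
⟨p²⟩ = 14.788.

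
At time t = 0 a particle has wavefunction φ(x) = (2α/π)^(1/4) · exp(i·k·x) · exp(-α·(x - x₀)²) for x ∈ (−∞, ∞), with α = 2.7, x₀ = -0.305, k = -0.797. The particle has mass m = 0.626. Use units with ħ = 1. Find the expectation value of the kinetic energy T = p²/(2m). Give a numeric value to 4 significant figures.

2.664

T = −(ħ²/2m) d²/dx², so ⟨T⟩ = −(ħ²/2m) ∫ φ*·φ'' dx; with m = 0.626.
Gaussian moments (u = x − x₀): ∫u^(2j)·e^(−2αu²) du = (2j−1)!!/(4α)^j · √(π/(2α)), odd powers integrate to 0; here √(π/(2α)) = 0.76274. Derivatives: φ′ = (ik − 2αu)·φ, φ″ = ((ik − 2αu)² − 2α)·φ; the odd-in-u pieces drop out.
⟨T⟩ = 2.6639.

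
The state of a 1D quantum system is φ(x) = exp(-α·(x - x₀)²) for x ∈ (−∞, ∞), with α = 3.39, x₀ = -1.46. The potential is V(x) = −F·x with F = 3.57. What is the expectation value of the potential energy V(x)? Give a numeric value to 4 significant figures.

⟨V⟩ = ∫ V(x)·|φ|² dx / ∫|φ|² dx.
Gaussian moments (u = x − x₀): ∫u^(2j)·e^(−2αu²) du = (2j−1)!!/(4α)^j · √(π/(2α)), odd powers integrate to 0; here √(π/(2α)) = 0.68071.
State is unnormalized: ∫|φ|² dx = 0.68071, and ∫φ*·V(x)·φ dx = 3.5480, so ⟨V⟩ = 3.5480 / 0.68071.
⟨V⟩ = 5.2122.

5.212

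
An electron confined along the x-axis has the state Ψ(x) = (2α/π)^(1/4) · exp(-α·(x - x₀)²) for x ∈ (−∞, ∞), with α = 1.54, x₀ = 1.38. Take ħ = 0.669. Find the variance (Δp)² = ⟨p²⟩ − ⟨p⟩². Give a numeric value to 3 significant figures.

0.689

Compute ⟨p⟩ and ⟨p²⟩ separately; (Δp)² = ⟨p²⟩ − ⟨p⟩².
Gaussian moments (u = x − x₀): ∫u^(2j)·e^(−2αu²) du = (2j−1)!!/(4α)^j · √(π/(2α)), odd powers integrate to 0; here √(π/(2α)) = 1.0099. Derivatives: d/dx e^(−αu²) = −2αu·e^(−αu²), d²/dx² e^(−αu²) = (4α²u² − 2α)·e^(−αu²).
⟨p⟩ = 0.0000 and ⟨p²⟩ = 0.68924.
(Δp)² = 0.68924 − (0.0000)² = 0.68924.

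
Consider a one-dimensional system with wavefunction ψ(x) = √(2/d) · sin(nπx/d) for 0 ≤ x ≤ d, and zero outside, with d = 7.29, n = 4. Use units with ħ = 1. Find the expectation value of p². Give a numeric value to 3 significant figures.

p² ψ = −ħ² d²ψ/dx²; ⟨p²⟩ = −ħ² ∫ ψ*·ψ'' dx.
d/dx sin(nπx/d) = (nπ/d)·cos(nπx/d) and d²/dx² sin(nπx/d) = −(nπ/d)²·sin(nπx/d); on 0 ≤ x ≤ d, ∫sin²(nπx/d) dx = d/2 and ∫sin(nπx/d)·cos(nπx/d) dx = 0.
⟨p²⟩ = 2.9714.

2.97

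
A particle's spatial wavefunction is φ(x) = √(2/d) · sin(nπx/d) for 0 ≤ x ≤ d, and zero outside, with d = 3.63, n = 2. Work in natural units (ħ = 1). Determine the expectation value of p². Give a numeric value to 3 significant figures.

p² φ = −ħ² d²φ/dx²; ⟨p²⟩ = −ħ² ∫ φ*·φ'' dx.
d/dx sin(nπx/d) = (nπ/d)·cos(nπx/d) and d²/dx² sin(nπx/d) = −(nπ/d)²·sin(nπx/d); on 0 ≤ x ≤ d, ∫sin²(nπx/d) dx = d/2 and ∫sin(nπx/d)·cos(nπx/d) dx = 0.
⟨p²⟩ = 2.9960.

3.00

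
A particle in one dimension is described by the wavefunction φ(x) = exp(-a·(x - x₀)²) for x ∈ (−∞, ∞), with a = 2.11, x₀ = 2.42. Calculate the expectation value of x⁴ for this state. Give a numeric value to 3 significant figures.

⟨x⁴⟩ = ∫ x⁴·|φ|² dx / ∫|φ|² dx (integrals over the domain).
Gaussian moments (u = x − x₀): ∫u^(2j)·e^(−2au²) du = (2j−1)!!/(4a)^j · √(π/(2a)), odd powers integrate to 0; here √(π/(2a)) = 0.86282.
State is unnormalized: ∫|φ|² dx = 0.86282, and ∫φ*·x⁴·φ dx = 33.221, so ⟨x⁴⟩ = 33.221 / 0.86282.
⟨x⁴⟩ = 38.503.

38.5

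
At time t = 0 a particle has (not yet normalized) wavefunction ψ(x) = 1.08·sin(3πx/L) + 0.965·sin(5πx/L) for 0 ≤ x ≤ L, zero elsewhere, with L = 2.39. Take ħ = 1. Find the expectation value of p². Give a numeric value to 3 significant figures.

p² ψ = −ħ² d²ψ/dx²; ⟨p²⟩ = −ħ² ∫ ψ*·ψ'' dx / ∫|ψ|² dx.
d²/dx² sin(jπx/L) = −(jπ/L)²·sin(jπx/L); on 0 ≤ x ≤ L, ∫sin²(jπx/L) dx = L/2 and ∫sin(jπx/L)·sin(lπx/L) dx = 0 for j ≠ l, so only diagonal terms survive in ∫|ψ|² and ∫ψ·ψ″; ∫ψ·ψ′ dx = [ψ²/2] between the walls = 0.
State is unnormalized: ∫|ψ|² dx = 2.5067, and ∫ψ*·(−ħ² ψ'') dx = 69.744, so ⟨p²⟩ = 69.744 / 2.5067.
⟨p²⟩ = 27.824.

27.8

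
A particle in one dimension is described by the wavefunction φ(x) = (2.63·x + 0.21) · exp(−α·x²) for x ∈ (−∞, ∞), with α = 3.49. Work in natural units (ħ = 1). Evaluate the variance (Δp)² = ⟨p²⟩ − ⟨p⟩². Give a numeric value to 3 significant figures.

9.90

Compute ⟨p⟩ and ⟨p²⟩ separately; (Δp)² = ⟨p²⟩ − ⟨p⟩².
Expand each integrand as polynomial × e^(−2αx²) and use ∫x^(2j)·e^(−2αx²) dx = (2j−1)!!/(4α)^j · √(π/(2α)), odd powers → 0; here √(π/(2α)) = 0.67088. Differentiate with the product rule, d/dx e^(−αx²) = −2αx·e^(−αx²).
Normalization: ∫|φ|² dx = 0.36200.
⟨p⟩ = 0.0000 and ⟨p²⟩ = 9.8995.
(Δp)² = 9.8995 − (0.0000)² = 9.8995.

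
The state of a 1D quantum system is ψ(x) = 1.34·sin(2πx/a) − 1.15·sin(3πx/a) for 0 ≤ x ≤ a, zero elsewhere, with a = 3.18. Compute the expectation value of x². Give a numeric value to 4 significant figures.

⟨x²⟩ = ∫ x²·|ψ|² dx / ∫|ψ|² dx (integrals over the domain).
On 0 ≤ x ≤ a (j ≠ l): ∫sin²(jπx/a) dx = a/2, ∫sin(jπx/a)·sin(lπx/a) dx = 0; diagonal moments ∫x·sin²(jπx/a) dx = a²/4, ∫x²·sin²(jπx/a) dx = a³·(1/6 − 1/(4j²π²)); cross terms ∫x·sin(jπx/a)·sin(lπx/a) dx = 0 for j + l even and −4jla²/(π²(j² − l²)²) for j + l odd, ∫x²·sin(jπx/a)·sin(lπx/a) dx = (−1)^(j+l)·4jla³/(π²(j² − l²)²); higher powers the same way via product-to-sum and parts.
State is unnormalized: ∫|ψ|² dx = 4.9578, and ∫ψ*·x²·ψ dx = 25.867, so ⟨x²⟩ = 25.867 / 4.9578.
⟨x²⟩ = 5.2174.

5.217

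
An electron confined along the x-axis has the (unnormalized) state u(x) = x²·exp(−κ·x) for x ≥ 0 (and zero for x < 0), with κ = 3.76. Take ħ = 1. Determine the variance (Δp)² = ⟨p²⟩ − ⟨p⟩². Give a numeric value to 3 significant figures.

Compute ⟨p⟩ and ⟨p²⟩ separately; (Δp)² = ⟨p²⟩ − ⟨p⟩².
Differentiate x²·exp(−κ·x) with the product rule; every integrand then reduces to terms xʲ·e^(−2κx) on [0, ∞), with ∫₀^∞ xʲ·e^(−2κx) dx = j!/(2κ)^(j+1).
Normalization: ∫|u|² dx = 0.00099798.
⟨p⟩ = 0.0000 and ⟨p²⟩ = 4.7125.
(Δp)² = 4.7125 − (0.0000)² = 4.7125.

4.71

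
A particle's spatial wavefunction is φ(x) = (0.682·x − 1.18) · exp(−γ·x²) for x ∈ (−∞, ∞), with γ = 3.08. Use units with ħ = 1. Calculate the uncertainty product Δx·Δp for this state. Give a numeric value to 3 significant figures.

Δx = √(⟨x²⟩−⟨x⟩²), Δp = √(⟨p²⟩−⟨p⟩²).
Expand each integrand as polynomial × e^(−2γx²) and use ∫x^(2j)·e^(−2γx²) dx = (2j−1)!!/(4γ)^j · √(π/(2γ)), odd powers → 0; here √(π/(2γ)) = 0.71414. Differentiate with the product rule, d/dx e^(−γx²) = −2γx·e^(−γx²).
Normalization: ∫|φ|² dx = 1.0213.
⟨x⟩ = -0.091349, ⟨x²⟩ = 0.085454 ⇒ Δx = 0.27769.
⟨p⟩ = 0.0000, ⟨p²⟩ = 3.2426 ⇒ Δp = 1.8007.
Δx·Δp = 0.50004.

0.500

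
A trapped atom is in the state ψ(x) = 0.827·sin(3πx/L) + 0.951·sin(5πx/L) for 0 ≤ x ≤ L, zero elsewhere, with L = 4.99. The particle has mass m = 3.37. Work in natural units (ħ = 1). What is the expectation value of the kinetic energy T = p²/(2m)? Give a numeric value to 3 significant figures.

1.07

T = −(ħ²/2m) d²/dx², so ⟨T⟩ = −(ħ²/2m) ∫ ψ*·ψ'' dx / ∫|ψ|² dx; with m = 3.37.
d²/dx² sin(jπx/L) = −(jπ/L)²·sin(jπx/L); on 0 ≤ x ≤ L, ∫sin²(jπx/L) dx = L/2 and ∫sin(jπx/L)·sin(lπx/L) dx = 0 for j ≠ l, so only diagonal terms survive in ∫|ψ|² and ∫ψ·ψ″; ∫ψ·ψ′ dx = [ψ²/2] between the walls = 0.
State is unnormalized: ∫|ψ|² dx = 3.9629, and ∫ψ*·(−ħ²/2m · ψ'') dx = 4.2207, so ⟨T⟩ = 4.2207 / 3.9629.
⟨T⟩ = 1.0650.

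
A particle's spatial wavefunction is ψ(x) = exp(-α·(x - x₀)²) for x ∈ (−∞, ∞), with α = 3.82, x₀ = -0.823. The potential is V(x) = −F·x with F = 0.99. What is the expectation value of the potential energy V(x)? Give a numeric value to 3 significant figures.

0.815

⟨V⟩ = ∫ V(x)·|ψ|² dx / ∫|ψ|² dx.
Gaussian moments (u = x − x₀): ∫u^(2j)·e^(−2αu²) du = (2j−1)!!/(4α)^j · √(π/(2α)), odd powers integrate to 0; here √(π/(2α)) = 0.64125.
State is unnormalized: ∫|ψ|² dx = 0.64125, and ∫ψ*·V(x)·ψ dx = 0.52247, so ⟨V⟩ = 0.52247 / 0.64125.
⟨V⟩ = 0.81477.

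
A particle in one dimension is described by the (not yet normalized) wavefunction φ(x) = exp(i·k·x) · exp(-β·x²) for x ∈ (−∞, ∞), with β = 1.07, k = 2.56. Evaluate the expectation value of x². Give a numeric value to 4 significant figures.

0.2336

⟨x²⟩ = ∫ x²·|φ|² dx / ∫|φ|² dx (integrals over the domain).
Gaussian moments: ∫x^(2j)·e^(−2βx²) dx = (2j−1)!!/(4β)^j · √(π/(2β)), odd powers integrate to 0; here √(π/(2β)) = 1.2116.
State is unnormalized: ∫|φ|² dx = 1.2116, and ∫φ*·x²·φ dx = 0.28309, so ⟨x²⟩ = 0.28309 / 1.2116.
⟨x²⟩ = 0.23364.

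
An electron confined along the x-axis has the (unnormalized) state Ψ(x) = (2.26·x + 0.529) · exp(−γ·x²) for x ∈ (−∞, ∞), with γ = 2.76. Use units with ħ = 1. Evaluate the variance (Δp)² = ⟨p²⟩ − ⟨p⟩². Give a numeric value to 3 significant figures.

Compute ⟨p⟩ and ⟨p²⟩ separately; (Δp)² = ⟨p²⟩ − ⟨p⟩².
Expand each integrand as polynomial × e^(−2γx²) and use ∫x^(2j)·e^(−2γx²) dx = (2j−1)!!/(4γ)^j · √(π/(2γ)), odd powers → 0; here √(π/(2γ)) = 0.75441. Differentiate with the product rule, d/dx e^(−γx²) = −2γx·e^(−γx²).
Normalization: ∫|Ψ|² dx = 0.56014.
⟨p⟩ = 0.0000 and ⟨p²⟩ = 6.1995.
(Δp)² = 6.1995 − (0.0000)² = 6.1995.

6.20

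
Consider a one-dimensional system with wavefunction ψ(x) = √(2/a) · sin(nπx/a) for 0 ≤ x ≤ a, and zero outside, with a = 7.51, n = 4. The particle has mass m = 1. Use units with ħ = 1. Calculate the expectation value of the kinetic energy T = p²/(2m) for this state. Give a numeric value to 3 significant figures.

T = −(ħ²/2m) d²/dx², so ⟨T⟩ = −(ħ²/2m) ∫ ψ*·ψ'' dx; with m = 1.
d/dx sin(nπx/a) = (nπ/a)·cos(nπx/a) and d²/dx² sin(nπx/a) = −(nπ/a)²·sin(nπx/a); on 0 ≤ x ≤ a, ∫sin²(nπx/a) dx = a/2 and ∫sin(nπx/a)·cos(nπx/a) dx = 0.
⟨T⟩ = 1.3999.

1.40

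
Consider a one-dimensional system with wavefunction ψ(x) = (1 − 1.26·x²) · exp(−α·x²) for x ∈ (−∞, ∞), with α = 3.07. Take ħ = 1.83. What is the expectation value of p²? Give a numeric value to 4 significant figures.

p² ψ = −ħ² d²ψ/dx²; ⟨p²⟩ = −ħ² ∫ ψ*·ψ'' dx / ∫|ψ|² dx.
Expand each integrand as polynomial × e^(−2αx²) and use ∫x^(2j)·e^(−2αx²) dx = (2j−1)!!/(4α)^j · √(π/(2α)), odd powers → 0; here √(π/(2α)) = 0.71530. Differentiate with the product rule, d/dx e^(−αx²) = −2αx·e^(−αx²).
State is unnormalized: ∫|ψ|² dx = 0.59111, and ∫ψ*·(−ħ² ψ'') dx = 9.4053, so ⟨p²⟩ = 9.4053 / 0.59111.
⟨p²⟩ = 15.911.

15.91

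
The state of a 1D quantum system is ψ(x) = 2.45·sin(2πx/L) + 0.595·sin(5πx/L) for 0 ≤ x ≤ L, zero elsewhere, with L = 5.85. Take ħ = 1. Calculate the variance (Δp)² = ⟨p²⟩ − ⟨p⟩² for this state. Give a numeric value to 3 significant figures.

Compute ⟨p⟩ and ⟨p²⟩ separately; (Δp)² = ⟨p²⟩ − ⟨p⟩².
d²/dx² sin(jπx/L) = −(jπ/L)²·sin(jπx/L); on 0 ≤ x ≤ L, ∫sin²(jπx/L) dx = L/2 and ∫sin(jπx/L)·sin(lπx/L) dx = 0 for j ≠ l, so only diagonal terms survive in ∫|ψ|² and ∫ψ·ψ″; ∫ψ·ψ′ dx = [ψ²/2] between the walls = 0.
Normalization: ∫|ψ|² dx = 18.593.
⟨p⟩ = 0.0000 and ⟨p²⟩ = 1.4909.
(Δp)² = 1.4909 − (0.0000)² = 1.4909.

1.49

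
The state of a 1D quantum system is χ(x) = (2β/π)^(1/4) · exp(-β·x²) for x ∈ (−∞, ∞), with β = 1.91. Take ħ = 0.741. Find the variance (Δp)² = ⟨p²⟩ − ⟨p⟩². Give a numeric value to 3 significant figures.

1.05

Compute ⟨p⟩ and ⟨p²⟩ separately; (Δp)² = ⟨p²⟩ − ⟨p⟩².
Gaussian moments: ∫x^(2j)·e^(−2βx²) dx = (2j−1)!!/(4β)^j · √(π/(2β)), odd powers integrate to 0; here √(π/(2β)) = 0.90687. Derivatives: d/dx e^(−βx²) = −2βx·e^(−βx²), d²/dx² e^(−βx²) = (4β²x² − 2β)·e^(−βx²).
⟨p⟩ = 0.0000 and ⟨p²⟩ = 1.0487.
(Δp)² = 1.0487 − (0.0000)² = 1.0487.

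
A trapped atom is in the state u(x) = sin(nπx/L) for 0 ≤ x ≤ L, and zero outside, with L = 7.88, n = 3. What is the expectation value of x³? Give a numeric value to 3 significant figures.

118.

⟨x³⟩ = ∫ x³·|u|² dx / ∫|u|² dx (integrals over the domain).
With sin²θ = (1 − cos2θ)/2 on 0 ≤ x ≤ L: ∫sin²(nπx/L) dx = L/2, ∫x·sin²(nπx/L) dx = L²/4, ∫x²·sin²(nπx/L) dx = L³·(1/6 − 1/(4n²π²)); higher powers xᵏ the same way, integrating xᵏ·cos(2nπx/L) by parts.
State is unnormalized: ∫|u|² dx = 3.9400, and ∫u*·x³·u dx = 465.69, so ⟨x³⟩ = 465.69 / 3.9400.
⟨x³⟩ = 118.19.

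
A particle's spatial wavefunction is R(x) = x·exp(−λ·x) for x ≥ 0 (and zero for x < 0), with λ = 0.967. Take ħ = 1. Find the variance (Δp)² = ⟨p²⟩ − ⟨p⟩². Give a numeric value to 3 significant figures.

0.935

Compute ⟨p⟩ and ⟨p²⟩ separately; (Δp)² = ⟨p²⟩ − ⟨p⟩².
Differentiate x·exp(−λ·x) with the product rule; every integrand then reduces to terms xʲ·e^(−2λx) on [0, ∞), with ∫₀^∞ xʲ·e^(−2λx) dx = j!/(2λ)^(j+1).
Normalization: ∫|R|² dx = 0.27648.
⟨p⟩ = 0.0000 and ⟨p²⟩ = 0.93509.
(Δp)² = 0.93509 − (0.0000)² = 0.93509.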